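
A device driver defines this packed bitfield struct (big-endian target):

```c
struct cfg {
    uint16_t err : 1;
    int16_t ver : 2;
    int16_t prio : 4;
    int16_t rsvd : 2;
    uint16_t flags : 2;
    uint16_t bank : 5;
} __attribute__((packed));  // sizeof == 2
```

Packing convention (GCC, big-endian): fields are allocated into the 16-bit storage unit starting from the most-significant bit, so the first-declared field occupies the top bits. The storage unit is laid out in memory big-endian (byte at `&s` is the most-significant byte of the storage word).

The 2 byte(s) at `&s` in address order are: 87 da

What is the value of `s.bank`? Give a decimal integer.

[0]=0x87 [1]=0xda (big-endian) → word 0x87da
err:1 @ bit 15 → (0x87da>>15)&0x1 = 0x1
ver:2 @ bit 13 → (0x87da>>13)&0x3 = 0x0
prio:4 @ bit 9 → (0x87da>>9)&0xf = 0x3
rsvd:2 @ bit 7 → (0x87da>>7)&0x3 = 0x3
flags:2 @ bit 5 → (0x87da>>5)&0x3 = 0x2
bank:5 @ bit 0 → (0x87da>>0)&0x1f = 0x1a  ←

26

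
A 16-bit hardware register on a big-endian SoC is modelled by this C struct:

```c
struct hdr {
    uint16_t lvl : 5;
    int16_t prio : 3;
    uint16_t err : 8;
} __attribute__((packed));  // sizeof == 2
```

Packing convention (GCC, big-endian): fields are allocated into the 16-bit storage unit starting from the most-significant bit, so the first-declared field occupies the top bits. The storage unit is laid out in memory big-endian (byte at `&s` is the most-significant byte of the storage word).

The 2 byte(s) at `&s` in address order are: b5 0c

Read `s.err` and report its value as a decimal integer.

[0]=0xb5 [1]=0x0c (big-endian) → word 0xb50c
lvl [11+:5] = (word>>11) & 0x1f = 22
prio [8+:3] = (word>>8) & 0x7 = 5
err [0+:8] = (word>>0) & 0xff = 12  ←

12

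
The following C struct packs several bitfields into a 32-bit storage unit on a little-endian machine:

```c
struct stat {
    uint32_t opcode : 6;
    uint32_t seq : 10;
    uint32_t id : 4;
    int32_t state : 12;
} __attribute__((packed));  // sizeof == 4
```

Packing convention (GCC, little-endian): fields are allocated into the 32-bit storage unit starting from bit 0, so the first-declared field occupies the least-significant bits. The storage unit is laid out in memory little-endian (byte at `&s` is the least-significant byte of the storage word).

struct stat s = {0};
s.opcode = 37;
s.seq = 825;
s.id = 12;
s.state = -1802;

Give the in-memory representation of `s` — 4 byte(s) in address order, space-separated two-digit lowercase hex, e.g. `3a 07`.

65 ce 6c 8f

opcode:6 = 37 → 0x25 << 0 → word 0x00000025
seq:10 = 825 → 0x339 << 6 → word 0x0000ce65
id:4 = 12 → 0xc << 16 → word 0x000cce65
state:12 = -1802 → 0x8f6 << 20 → word 0x8f6cce65
word = 0x8f6cce65 → little-endian bytes:
  [0]=0x65  [1]=0xce  [2]=0x6c  [3]=0x8f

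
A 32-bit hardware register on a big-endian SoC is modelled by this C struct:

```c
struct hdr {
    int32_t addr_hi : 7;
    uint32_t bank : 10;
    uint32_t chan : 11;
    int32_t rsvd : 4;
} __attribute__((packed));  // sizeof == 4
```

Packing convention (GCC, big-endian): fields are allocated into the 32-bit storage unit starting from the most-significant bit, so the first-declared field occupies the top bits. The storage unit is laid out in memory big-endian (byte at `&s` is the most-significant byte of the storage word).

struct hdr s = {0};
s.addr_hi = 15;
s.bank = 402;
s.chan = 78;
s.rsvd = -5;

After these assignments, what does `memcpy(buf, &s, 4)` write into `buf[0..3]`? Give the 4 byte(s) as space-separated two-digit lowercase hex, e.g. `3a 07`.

addr_hi:7 = 15 → 0xf << 25 → word 0x1e000000
bank:10 = 402 → 0x192 << 15 → word 0x1ec90000
chan:11 = 78 → 0x4e << 4 → word 0x1ec904e0
rsvd:4 = -5 → 0xb << 0 → word 0x1ec904eb
word = 0x1ec904eb → big-endian bytes:
  [0]=0x1e  [1]=0xc9  [2]=0x04  [3]=0xeb

1e c9 04 eb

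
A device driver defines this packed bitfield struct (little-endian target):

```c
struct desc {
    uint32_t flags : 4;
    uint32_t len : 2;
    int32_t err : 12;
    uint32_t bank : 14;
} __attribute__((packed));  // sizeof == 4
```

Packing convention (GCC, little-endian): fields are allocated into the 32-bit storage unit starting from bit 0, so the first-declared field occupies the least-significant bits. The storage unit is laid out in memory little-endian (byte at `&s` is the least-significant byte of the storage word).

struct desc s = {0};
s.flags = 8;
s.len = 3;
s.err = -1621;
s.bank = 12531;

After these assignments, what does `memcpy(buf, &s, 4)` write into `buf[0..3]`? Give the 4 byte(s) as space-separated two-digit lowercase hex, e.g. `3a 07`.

flags (4b) val=8 bits=0x8 at bit 0: 0x00000008
len (2b) val=3 bits=0x3 at bit 4: 0x00000038
err (12b) val=-1621 bits=0x9ab at bit 6: 0x00026af8
bank (14b) val=12531 bits=0x30f3 at bit 18: 0xc3ce6af8
word = 0xc3ce6af8 → little-endian bytes:
  [0]=0xf8  [1]=0x6a  [2]=0xce  [3]=0xc3

f8 6a ce c3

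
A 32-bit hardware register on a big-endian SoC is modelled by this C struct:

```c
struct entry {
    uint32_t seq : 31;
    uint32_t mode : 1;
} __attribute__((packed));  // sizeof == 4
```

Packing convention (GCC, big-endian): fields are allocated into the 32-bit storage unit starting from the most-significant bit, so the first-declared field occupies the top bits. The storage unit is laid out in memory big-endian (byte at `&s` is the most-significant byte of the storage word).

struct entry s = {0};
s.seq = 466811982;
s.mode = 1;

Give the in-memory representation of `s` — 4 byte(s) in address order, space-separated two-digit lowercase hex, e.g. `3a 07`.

37 a5 f8 9d

[1+:31] seq=466811982 & 0x7fffffff = 0x1bd2fc4e; word=0x37a5f89c
[0+:1] mode=1 & 0x1 = 0x1; word=0x37a5f89d
word = 0x37a5f89d → big-endian bytes:
  [0]=0x37  [1]=0xa5  [2]=0xf8  [3]=0x9d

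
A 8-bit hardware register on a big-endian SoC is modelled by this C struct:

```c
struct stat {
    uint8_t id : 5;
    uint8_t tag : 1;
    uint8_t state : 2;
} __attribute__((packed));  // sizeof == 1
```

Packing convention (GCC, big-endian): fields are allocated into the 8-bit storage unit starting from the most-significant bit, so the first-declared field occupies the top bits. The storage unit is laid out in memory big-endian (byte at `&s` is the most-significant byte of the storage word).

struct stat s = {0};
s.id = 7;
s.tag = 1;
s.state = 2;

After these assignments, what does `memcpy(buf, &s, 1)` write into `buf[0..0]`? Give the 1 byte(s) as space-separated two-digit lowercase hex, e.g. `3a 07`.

3e

[3+:5] id=7 & 0x1f = 0x7; word=0x38
[2+:1] tag=1 & 0x1 = 0x1; word=0x3c
[0+:2] state=2 & 0x3 = 0x2; word=0x3e
word = 0x3e → big-endian bytes:
  [0]=0x3e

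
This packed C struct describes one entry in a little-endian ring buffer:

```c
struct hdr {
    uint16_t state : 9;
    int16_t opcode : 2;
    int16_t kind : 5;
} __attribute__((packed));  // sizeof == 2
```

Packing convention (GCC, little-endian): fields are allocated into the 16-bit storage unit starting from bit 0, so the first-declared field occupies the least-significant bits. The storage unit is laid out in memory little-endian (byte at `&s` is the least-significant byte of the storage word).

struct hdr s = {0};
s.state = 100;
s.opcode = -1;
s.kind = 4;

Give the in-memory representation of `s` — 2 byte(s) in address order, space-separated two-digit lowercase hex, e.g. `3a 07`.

64 26

state:9 = 100 → 0x64 << 0 → word 0x0064
opcode:2 = -1 → 0x3 << 9 → word 0x0664
kind:5 = 4 → 0x4 << 11 → word 0x2664
word = 0x2664 → little-endian bytes:
  [0]=0x64  [1]=0x26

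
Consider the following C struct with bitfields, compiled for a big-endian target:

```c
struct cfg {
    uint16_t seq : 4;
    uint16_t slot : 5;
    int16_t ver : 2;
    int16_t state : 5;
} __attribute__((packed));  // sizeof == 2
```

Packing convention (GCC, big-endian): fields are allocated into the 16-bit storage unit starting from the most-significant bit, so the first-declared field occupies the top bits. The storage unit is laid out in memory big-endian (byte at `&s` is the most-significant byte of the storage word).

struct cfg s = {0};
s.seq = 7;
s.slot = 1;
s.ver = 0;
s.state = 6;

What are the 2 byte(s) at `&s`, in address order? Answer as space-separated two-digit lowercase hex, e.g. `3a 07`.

70 86

seq (4b) val=7 bits=0x7 at bit 12: 0x7000
slot (5b) val=1 bits=0x1 at bit 7: 0x7080
ver (2b) val=0 bits=0x0 at bit 5: 0x7080
state (5b) val=6 bits=0x6 at bit 0: 0x7086
word = 0x7086 → big-endian bytes:
  [0]=0x70  [1]=0x86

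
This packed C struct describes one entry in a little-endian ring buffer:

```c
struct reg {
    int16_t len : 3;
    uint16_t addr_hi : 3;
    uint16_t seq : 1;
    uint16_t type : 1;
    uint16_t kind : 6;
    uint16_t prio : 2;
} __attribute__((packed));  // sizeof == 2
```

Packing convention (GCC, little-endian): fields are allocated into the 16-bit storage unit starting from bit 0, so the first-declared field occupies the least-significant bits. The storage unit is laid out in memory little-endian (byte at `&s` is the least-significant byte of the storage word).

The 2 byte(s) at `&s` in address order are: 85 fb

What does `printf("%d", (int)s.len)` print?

[0]=0x85 [1]=0xfb (little-endian) → word 0xfb85
len:3 @ bit 0 → (0xfb85>>0)&0x7 = 0x5  ←
addr_hi:3 @ bit 3 → (0xfb85>>3)&0x7 = 0x0
seq:1 @ bit 6 → (0xfb85>>6)&0x1 = 0x0
type:1 @ bit 7 → (0xfb85>>7)&0x1 = 0x1
kind:6 @ bit 8 → (0xfb85>>8)&0x3f = 0x3b
prio:2 @ bit 14 → (0xfb85>>14)&0x3 = 0x3
len signed 3b, MSB=1: 5 - 8 = -3

-3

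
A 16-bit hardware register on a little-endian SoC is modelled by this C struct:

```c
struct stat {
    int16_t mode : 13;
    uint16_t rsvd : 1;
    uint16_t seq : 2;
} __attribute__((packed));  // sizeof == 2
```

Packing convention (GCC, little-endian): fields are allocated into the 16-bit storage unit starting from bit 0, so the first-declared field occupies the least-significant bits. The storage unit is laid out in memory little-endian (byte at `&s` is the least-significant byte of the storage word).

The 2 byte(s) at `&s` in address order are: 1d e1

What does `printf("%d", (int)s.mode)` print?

[0]=0x1d [1]=0xe1 (little-endian) → word 0xe11d
mode:13 @ bit 0 → (0xe11d>>0)&0x1fff = 0x11d  ←
rsvd:1 @ bit 13 → (0xe11d>>13)&0x1 = 0x1
seq:2 @ bit 14 → (0xe11d>>14)&0x3 = 0x3
mode signed 13b, MSB=0: value = 285

285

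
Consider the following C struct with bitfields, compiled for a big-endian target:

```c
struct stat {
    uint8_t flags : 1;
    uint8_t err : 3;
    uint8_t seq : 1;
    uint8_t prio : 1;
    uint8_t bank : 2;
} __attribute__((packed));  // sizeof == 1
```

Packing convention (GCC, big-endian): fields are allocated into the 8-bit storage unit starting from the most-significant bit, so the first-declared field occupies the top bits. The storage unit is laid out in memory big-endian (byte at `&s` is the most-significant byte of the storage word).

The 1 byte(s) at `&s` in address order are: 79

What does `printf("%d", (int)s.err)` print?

[0]=0x79 (big-endian) → word 0x79
flags:1 @ bit 7 → (0x79>>7)&0x1 = 0x0
err:3 @ bit 4 → (0x79>>4)&0x7 = 0x7  ←
seq:1 @ bit 3 → (0x79>>3)&0x1 = 0x1
prio:1 @ bit 2 → (0x79>>2)&0x1 = 0x0
bank:2 @ bit 0 → (0x79>>0)&0x3 = 0x1

7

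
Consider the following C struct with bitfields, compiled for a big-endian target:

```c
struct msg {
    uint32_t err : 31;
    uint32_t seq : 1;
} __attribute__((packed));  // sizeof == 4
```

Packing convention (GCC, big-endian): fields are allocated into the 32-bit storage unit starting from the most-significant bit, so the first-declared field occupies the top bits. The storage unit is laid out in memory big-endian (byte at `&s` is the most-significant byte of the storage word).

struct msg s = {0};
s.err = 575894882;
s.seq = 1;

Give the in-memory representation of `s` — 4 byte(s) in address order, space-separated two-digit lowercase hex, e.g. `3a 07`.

44 a6 ea c5

err (31b) val=575894882 bits=0x22537562 at bit 1: 0x44a6eac4
seq (1b) val=1 bits=0x1 at bit 0: 0x44a6eac5
word = 0x44a6eac5 → big-endian bytes:
  [0]=0x44  [1]=0xa6  [2]=0xea  [3]=0xc5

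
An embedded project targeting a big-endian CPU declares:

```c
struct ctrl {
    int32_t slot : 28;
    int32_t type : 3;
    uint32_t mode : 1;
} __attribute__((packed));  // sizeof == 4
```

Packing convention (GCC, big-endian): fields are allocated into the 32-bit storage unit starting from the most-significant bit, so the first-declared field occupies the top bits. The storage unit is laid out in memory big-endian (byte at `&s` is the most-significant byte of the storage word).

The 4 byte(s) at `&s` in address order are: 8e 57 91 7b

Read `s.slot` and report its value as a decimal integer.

[0]=0x8e [1]=0x57 [2]=0x91 [3]=0x7b (big-endian) → word 0x8e57917b
slot [4+:28] = (word>>4) & 0xfffffff = 149256471  ←
type [1+:3] = (word>>1) & 0x7 = 5
mode [0+:1] = (word>>0) & 0x1 = 1
slot signed 28b, MSB=1: 149256471 - 268435456 = -119178985

-119178985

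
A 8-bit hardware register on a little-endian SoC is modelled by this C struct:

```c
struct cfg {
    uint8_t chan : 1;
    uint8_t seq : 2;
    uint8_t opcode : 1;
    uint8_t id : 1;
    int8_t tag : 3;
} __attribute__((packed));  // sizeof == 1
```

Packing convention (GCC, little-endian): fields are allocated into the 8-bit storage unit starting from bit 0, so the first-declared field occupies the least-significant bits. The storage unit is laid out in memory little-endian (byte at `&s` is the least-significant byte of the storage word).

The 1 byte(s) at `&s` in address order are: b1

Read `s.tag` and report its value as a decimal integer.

-3

[0]=0xb1 (little-endian) → word 0xb1
chan [0+:1] = (word>>0) & 0x1 = 1
seq [1+:2] = (word>>1) & 0x3 = 0
opcode [3+:1] = (word>>3) & 0x1 = 0
id [4+:1] = (word>>4) & 0x1 = 1
tag [5+:3] = (word>>5) & 0x7 = 5  ←
tag signed 3b, MSB=1: 5 - 8 = -3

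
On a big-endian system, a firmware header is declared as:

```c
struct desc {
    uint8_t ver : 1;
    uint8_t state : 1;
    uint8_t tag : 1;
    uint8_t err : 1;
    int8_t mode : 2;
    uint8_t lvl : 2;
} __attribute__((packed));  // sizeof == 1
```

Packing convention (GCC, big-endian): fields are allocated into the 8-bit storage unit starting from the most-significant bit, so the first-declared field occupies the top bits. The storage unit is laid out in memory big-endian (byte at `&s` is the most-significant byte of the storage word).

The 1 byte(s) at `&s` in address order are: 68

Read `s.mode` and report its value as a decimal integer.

[0]=0x68 (big-endian) → word 0x68
ver:1 @ bit 7 → (0x68>>7)&0x1 = 0x0
state:1 @ bit 6 → (0x68>>6)&0x1 = 0x1
tag:1 @ bit 5 → (0x68>>5)&0x1 = 0x1
err:1 @ bit 4 → (0x68>>4)&0x1 = 0x0
mode:2 @ bit 2 → (0x68>>2)&0x3 = 0x2  ←
lvl:2 @ bit 0 → (0x68>>0)&0x3 = 0x0
mode signed 2b, MSB=1: 2 - 4 = -2

-2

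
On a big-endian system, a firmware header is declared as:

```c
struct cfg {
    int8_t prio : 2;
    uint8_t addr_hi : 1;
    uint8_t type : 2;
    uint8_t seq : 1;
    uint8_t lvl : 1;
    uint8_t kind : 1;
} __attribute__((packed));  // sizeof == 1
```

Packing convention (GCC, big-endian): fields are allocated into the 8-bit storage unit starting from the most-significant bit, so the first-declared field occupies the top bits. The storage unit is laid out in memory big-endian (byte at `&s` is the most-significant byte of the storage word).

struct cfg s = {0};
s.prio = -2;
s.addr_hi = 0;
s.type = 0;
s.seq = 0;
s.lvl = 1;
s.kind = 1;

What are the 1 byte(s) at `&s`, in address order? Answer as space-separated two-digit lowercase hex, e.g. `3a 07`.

83

[6+:2] prio=-2 & 0x3 = 0x2; word=0x80
[5+:1] addr_hi=0 & 0x1 = 0x0; word=0x80
[3+:2] type=0 & 0x3 = 0x0; word=0x80
[2+:1] seq=0 & 0x1 = 0x0; word=0x80
[1+:1] lvl=1 & 0x1 = 0x1; word=0x82
[0+:1] kind=1 & 0x1 = 0x1; word=0x83
word = 0x83 → big-endian bytes:
  [0]=0x83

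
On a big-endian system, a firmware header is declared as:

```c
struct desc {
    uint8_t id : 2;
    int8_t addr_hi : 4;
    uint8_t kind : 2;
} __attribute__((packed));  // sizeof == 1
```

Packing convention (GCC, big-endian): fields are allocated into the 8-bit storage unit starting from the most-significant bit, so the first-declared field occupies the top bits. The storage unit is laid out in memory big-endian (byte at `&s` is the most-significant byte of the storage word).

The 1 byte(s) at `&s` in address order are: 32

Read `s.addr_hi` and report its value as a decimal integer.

[0]=0x32 (big-endian) → word 0x32
id:2 @ bit 6 → (0x32>>6)&0x3 = 0x0
addr_hi:4 @ bit 2 → (0x32>>2)&0xf = 0xc  ←
kind:2 @ bit 0 → (0x32>>0)&0x3 = 0x2
addr_hi signed 4b, MSB=1: 12 - 16 = -4

-4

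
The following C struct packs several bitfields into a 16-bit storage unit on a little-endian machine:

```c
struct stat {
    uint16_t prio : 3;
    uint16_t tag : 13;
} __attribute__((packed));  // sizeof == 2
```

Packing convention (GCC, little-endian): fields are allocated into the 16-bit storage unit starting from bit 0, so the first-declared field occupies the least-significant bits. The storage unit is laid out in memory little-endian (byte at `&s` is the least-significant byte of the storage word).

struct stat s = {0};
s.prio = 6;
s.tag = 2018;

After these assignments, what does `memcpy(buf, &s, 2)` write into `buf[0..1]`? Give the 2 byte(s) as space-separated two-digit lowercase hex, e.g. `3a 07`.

[0+:3] prio=6 & 0x7 = 0x6; word=0x0006
[3+:13] tag=2018 & 0x1fff = 0x7e2; word=0x3f16
word = 0x3f16 → little-endian bytes:
  [0]=0x16  [1]=0x3f

16 3f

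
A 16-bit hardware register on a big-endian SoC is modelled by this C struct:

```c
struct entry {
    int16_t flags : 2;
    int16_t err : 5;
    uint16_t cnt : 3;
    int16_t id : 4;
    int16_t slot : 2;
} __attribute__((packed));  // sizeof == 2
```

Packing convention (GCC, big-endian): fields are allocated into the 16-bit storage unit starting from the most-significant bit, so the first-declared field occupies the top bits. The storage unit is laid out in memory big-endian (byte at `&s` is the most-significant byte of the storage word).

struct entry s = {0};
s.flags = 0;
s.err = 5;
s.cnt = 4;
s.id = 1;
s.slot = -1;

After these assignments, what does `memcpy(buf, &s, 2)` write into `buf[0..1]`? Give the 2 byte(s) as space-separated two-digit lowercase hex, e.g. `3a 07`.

0b 07

[14+:2] flags=0 & 0x3 = 0x0; word=0x0000
[9+:5] err=5 & 0x1f = 0x5; word=0x0a00
[6+:3] cnt=4 & 0x7 = 0x4; word=0x0b00
[2+:4] id=1 & 0xf = 0x1; word=0x0b04
[0+:2] slot=-1 & 0x3 = 0x3; word=0x0b07
word = 0x0b07 → big-endian bytes:
  [0]=0x0b  [1]=0x07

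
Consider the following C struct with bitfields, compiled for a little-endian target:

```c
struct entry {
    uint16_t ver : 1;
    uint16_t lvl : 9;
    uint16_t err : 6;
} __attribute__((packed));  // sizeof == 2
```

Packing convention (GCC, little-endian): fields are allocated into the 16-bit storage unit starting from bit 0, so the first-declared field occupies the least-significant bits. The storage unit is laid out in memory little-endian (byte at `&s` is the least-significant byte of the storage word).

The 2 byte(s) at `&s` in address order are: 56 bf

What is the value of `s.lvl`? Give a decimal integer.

[0]=0x56 [1]=0xbf (little-endian) → word 0xbf56
ver [0+:1] = (word>>0) & 0x1 = 0
lvl [1+:9] = (word>>1) & 0x1ff = 427  ←
err [10+:6] = (word>>10) & 0x3f = 47

427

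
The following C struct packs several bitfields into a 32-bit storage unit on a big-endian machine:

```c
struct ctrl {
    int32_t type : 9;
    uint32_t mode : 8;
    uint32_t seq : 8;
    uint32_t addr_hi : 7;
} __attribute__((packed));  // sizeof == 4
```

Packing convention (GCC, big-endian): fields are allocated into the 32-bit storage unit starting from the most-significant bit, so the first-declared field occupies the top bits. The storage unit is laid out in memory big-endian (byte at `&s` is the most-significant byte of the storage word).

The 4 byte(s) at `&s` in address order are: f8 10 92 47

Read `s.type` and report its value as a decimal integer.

[0]=0xf8 [1]=0x10 [2]=0x92 [3]=0x47 (big-endian) → word 0xf8109247
type:9 @ bit 23 → (0xf8109247>>23)&0x1ff = 0x1f0  ←
mode:8 @ bit 15 → (0xf8109247>>15)&0xff = 0x21
seq:8 @ bit 7 → (0xf8109247>>7)&0xff = 0x24
addr_hi:7 @ bit 0 → (0xf8109247>>0)&0x7f = 0x47
type signed 9b, MSB=1: 496 - 512 = -16

-16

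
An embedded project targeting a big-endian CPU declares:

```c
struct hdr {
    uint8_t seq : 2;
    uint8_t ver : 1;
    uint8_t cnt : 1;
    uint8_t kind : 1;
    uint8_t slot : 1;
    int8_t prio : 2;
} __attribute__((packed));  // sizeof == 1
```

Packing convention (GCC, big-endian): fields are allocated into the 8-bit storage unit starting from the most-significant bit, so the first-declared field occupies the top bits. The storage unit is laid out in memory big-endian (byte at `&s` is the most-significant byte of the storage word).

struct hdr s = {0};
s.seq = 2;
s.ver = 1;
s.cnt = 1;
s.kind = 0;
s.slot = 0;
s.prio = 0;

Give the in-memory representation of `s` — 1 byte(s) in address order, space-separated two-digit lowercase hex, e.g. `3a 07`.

[6+:2] seq=2 & 0x3 = 0x2; word=0x80
[5+:1] ver=1 & 0x1 = 0x1; word=0xa0
[4+:1] cnt=1 & 0x1 = 0x1; word=0xb0
[3+:1] kind=0 & 0x1 = 0x0; word=0xb0
[2+:1] slot=0 & 0x1 = 0x0; word=0xb0
[0+:2] prio=0 & 0x3 = 0x0; word=0xb0
word = 0xb0 → big-endian bytes:
  [0]=0xb0

b0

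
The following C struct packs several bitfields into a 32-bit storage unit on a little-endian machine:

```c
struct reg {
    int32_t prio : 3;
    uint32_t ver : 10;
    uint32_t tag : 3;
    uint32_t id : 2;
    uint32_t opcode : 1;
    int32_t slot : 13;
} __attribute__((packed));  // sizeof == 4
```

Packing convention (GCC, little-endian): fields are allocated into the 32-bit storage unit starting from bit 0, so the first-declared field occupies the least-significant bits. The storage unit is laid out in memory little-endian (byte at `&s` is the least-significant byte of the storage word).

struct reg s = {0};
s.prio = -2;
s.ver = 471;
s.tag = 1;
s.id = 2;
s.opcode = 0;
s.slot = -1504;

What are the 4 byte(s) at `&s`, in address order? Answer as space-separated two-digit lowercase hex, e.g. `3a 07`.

prio (3b) val=-2 bits=0x6 at bit 0: 0x00000006
ver (10b) val=471 bits=0x1d7 at bit 3: 0x00000ebe
tag (3b) val=1 bits=0x1 at bit 13: 0x00002ebe
id (2b) val=2 bits=0x2 at bit 16: 0x00022ebe
opcode (1b) val=0 bits=0x0 at bit 18: 0x00022ebe
slot (13b) val=-1504 bits=0x1a20 at bit 19: 0xd1022ebe
word = 0xd1022ebe → little-endian bytes:
  [0]=0xbe  [1]=0x2e  [2]=0x02  [3]=0xd1

be 2e 02 d1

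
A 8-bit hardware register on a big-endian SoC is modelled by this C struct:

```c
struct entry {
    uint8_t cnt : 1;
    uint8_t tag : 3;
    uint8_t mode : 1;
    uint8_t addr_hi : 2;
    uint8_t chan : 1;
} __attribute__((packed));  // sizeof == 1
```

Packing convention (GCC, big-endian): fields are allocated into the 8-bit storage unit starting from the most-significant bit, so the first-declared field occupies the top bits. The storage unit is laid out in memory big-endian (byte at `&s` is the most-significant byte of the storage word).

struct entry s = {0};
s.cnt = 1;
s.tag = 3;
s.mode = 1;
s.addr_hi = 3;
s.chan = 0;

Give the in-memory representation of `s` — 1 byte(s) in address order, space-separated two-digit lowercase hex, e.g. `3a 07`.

be

cnt:1 = 1 → 0x1 << 7 → word 0x80
tag:3 = 3 → 0x3 << 4 → word 0xb0
mode:1 = 1 → 0x1 << 3 → word 0xb8
addr_hi:2 = 3 → 0x3 << 1 → word 0xbe
chan:1 = 0 → 0x0 << 0 → word 0xbe
word = 0xbe → big-endian bytes:
  [0]=0xbe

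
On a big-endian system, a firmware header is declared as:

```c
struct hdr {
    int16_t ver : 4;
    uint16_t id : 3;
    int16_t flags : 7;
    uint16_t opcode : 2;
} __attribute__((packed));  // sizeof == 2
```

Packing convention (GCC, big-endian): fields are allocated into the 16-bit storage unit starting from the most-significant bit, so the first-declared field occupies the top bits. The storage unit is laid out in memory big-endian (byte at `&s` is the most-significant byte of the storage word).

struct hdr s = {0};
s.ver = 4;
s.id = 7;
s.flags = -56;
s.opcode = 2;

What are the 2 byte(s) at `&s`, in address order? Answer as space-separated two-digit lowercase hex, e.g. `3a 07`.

4f 22

ver:4 = 4 → 0x4 << 12 → word 0x4000
id:3 = 7 → 0x7 << 9 → word 0x4e00
flags:7 = -56 → 0x48 << 2 → word 0x4f20
opcode:2 = 2 → 0x2 << 0 → word 0x4f22
word = 0x4f22 → big-endian bytes:
  [0]=0x4f  [1]=0x22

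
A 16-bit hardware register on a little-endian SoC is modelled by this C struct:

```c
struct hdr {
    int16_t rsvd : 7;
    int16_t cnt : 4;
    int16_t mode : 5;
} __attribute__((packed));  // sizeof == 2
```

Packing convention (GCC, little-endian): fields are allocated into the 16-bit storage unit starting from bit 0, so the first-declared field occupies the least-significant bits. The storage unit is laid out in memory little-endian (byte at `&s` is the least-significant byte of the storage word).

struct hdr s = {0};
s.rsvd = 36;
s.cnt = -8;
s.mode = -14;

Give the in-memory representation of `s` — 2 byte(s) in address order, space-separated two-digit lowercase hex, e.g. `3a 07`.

[0+:7] rsvd=36 & 0x7f = 0x24; word=0x0024
[7+:4] cnt=-8 & 0xf = 0x8; word=0x0424
[11+:5] mode=-14 & 0x1f = 0x12; word=0x9424
word = 0x9424 → little-endian bytes:
  [0]=0x24  [1]=0x94

24 94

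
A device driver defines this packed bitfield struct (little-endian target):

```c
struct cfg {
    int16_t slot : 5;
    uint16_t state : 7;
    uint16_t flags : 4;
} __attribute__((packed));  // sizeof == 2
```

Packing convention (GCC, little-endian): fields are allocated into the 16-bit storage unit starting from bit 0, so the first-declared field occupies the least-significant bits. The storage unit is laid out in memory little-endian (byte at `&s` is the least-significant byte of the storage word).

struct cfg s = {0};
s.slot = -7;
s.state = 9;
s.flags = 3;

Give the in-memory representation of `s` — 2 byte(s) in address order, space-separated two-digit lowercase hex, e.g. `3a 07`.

39 31

slot:5 = -7 → 0x19 << 0 → word 0x0019
state:7 = 9 → 0x9 << 5 → word 0x0139
flags:4 = 3 → 0x3 << 12 → word 0x3139
word = 0x3139 → little-endian bytes:
  [0]=0x39  [1]=0x31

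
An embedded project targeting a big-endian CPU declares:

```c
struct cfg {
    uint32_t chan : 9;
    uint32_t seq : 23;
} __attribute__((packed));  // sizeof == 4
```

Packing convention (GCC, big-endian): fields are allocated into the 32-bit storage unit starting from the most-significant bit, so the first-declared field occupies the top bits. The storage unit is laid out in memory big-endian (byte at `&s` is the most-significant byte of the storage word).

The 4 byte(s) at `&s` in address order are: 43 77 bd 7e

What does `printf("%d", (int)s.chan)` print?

[0]=0x43 [1]=0x77 [2]=0xbd [3]=0x7e (big-endian) → word 0x4377bd7e
chan [23+:9] = (word>>23) & 0x1ff = 134  ←
seq [0+:23] = (word>>0) & 0x7fffff = 7847294

134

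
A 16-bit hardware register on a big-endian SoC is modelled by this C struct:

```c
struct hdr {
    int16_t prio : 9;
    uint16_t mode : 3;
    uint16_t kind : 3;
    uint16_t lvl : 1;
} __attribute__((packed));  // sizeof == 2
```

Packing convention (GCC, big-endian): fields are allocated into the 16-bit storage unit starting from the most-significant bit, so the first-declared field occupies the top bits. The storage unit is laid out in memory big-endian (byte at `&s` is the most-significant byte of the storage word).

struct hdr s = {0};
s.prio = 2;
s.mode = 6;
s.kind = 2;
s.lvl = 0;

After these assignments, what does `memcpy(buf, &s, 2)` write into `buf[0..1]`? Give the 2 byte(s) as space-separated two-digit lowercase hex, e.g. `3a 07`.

01 64

[7+:9] prio=2 & 0x1ff = 0x2; word=0x0100
[4+:3] mode=6 & 0x7 = 0x6; word=0x0160
[1+:3] kind=2 & 0x7 = 0x2; word=0x0164
[0+:1] lvl=0 & 0x1 = 0x0; word=0x0164
word = 0x0164 → big-endian bytes:
  [0]=0x01  [1]=0x64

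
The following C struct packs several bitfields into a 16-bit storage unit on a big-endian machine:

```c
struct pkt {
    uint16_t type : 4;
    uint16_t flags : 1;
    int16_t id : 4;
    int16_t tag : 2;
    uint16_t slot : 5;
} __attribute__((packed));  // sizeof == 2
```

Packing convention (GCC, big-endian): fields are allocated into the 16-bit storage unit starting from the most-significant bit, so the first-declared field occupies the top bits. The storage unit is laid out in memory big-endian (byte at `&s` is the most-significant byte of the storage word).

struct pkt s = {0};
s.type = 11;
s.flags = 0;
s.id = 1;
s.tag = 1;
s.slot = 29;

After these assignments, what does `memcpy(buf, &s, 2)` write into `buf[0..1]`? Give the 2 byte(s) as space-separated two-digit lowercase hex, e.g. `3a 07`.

b0 bd

type:4 = 11 → 0xb << 12 → word 0xb000
flags:1 = 0 → 0x0 << 11 → word 0xb000
id:4 = 1 → 0x1 << 7 → word 0xb080
tag:2 = 1 → 0x1 << 5 → word 0xb0a0
slot:5 = 29 → 0x1d << 0 → word 0xb0bd
word = 0xb0bd → big-endian bytes:
  [0]=0xb0  [1]=0xbd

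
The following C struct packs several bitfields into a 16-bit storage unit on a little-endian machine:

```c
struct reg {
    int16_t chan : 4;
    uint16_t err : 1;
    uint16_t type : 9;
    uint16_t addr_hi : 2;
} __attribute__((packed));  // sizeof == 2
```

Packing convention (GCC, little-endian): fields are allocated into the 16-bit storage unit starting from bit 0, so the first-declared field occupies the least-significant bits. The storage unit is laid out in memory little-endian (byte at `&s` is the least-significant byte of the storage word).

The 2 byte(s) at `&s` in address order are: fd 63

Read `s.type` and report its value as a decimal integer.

287

[0]=0xfd [1]=0x63 (little-endian) → word 0x63fd
chan:4 @ bit 0 → (0x63fd>>0)&0xf = 0xd
err:1 @ bit 4 → (0x63fd>>4)&0x1 = 0x1
type:9 @ bit 5 → (0x63fd>>5)&0x1ff = 0x11f  ←
addr_hi:2 @ bit 14 → (0x63fd>>14)&0x3 = 0x1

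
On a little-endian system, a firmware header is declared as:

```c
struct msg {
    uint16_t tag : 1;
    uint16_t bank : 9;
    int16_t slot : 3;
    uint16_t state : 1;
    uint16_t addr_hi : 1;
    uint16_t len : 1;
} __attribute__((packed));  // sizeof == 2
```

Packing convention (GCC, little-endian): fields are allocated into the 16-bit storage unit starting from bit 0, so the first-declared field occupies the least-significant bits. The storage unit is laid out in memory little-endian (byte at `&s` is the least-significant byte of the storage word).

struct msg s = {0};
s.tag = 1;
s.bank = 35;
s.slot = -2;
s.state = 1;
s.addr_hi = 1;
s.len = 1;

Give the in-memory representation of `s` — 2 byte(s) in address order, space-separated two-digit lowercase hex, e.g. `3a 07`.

47 f8

tag (1b) val=1 bits=0x1 at bit 0: 0x0001
bank (9b) val=35 bits=0x23 at bit 1: 0x0047
slot (3b) val=-2 bits=0x6 at bit 10: 0x1847
state (1b) val=1 bits=0x1 at bit 13: 0x3847
addr_hi (1b) val=1 bits=0x1 at bit 14: 0x7847
len (1b) val=1 bits=0x1 at bit 15: 0xf847
word = 0xf847 → little-endian bytes:
  [0]=0x47  [1]=0xf8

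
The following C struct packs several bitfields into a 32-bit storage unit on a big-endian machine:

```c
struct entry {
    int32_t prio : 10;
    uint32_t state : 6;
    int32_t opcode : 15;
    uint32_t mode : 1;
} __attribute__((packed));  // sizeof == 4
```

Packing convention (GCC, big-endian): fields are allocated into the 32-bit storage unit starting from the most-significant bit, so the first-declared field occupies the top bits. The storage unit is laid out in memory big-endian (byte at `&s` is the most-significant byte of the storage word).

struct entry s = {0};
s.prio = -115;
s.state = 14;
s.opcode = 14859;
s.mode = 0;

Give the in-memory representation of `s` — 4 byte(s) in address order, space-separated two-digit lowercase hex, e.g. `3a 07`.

prio (10b) val=-115 bits=0x38d at bit 22: 0xe3400000
state (6b) val=14 bits=0xe at bit 16: 0xe34e0000
opcode (15b) val=14859 bits=0x3a0b at bit 1: 0xe34e7416
mode (1b) val=0 bits=0x0 at bit 0: 0xe34e7416
word = 0xe34e7416 → big-endian bytes:
  [0]=0xe3  [1]=0x4e  [2]=0x74  [3]=0x16

e3 4e 74 16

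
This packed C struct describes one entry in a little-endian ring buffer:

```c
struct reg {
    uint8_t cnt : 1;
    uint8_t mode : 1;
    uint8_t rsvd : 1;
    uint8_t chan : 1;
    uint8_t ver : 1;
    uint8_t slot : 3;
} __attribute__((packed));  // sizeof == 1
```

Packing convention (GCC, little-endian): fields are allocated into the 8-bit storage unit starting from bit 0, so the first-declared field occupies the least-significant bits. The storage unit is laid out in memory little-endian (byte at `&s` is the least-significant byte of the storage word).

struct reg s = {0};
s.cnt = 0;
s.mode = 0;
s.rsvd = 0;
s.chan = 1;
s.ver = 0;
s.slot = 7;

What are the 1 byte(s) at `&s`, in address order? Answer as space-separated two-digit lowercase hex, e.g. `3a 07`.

e8

cnt:1 = 0 → 0x0 << 0 → word 0x00
mode:1 = 0 → 0x0 << 1 → word 0x00
rsvd:1 = 0 → 0x0 << 2 → word 0x00
chan:1 = 1 → 0x1 << 3 → word 0x08
ver:1 = 0 → 0x0 << 4 → word 0x08
slot:3 = 7 → 0x7 << 5 → word 0xe8
word = 0xe8 → little-endian bytes:
  [0]=0xe8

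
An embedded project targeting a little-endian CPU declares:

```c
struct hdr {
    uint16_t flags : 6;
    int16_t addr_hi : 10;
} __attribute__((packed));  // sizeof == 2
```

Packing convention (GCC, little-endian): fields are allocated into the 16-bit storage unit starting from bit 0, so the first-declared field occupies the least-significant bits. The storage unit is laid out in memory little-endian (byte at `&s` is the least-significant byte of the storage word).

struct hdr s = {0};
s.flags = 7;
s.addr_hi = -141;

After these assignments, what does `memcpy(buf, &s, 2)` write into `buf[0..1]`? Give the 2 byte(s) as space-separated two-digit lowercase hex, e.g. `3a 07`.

flags (6b) val=7 bits=0x7 at bit 0: 0x0007
addr_hi (10b) val=-141 bits=0x373 at bit 6: 0xdcc7
word = 0xdcc7 → little-endian bytes:
  [0]=0xc7  [1]=0xdc

c7 dc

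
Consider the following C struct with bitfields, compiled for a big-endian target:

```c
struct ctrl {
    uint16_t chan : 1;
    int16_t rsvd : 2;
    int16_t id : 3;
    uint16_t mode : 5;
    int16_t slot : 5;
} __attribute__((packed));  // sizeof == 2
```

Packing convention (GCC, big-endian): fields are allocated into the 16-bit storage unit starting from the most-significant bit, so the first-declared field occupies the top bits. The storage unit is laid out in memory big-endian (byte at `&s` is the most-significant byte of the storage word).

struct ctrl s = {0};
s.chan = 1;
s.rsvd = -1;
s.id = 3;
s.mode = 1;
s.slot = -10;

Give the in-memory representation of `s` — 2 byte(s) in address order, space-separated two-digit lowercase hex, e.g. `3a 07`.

ec 36

chan:1 = 1 → 0x1 << 15 → word 0x8000
rsvd:2 = -1 → 0x3 << 13 → word 0xe000
id:3 = 3 → 0x3 << 10 → word 0xec00
mode:5 = 1 → 0x1 << 5 → word 0xec20
slot:5 = -10 → 0x16 << 0 → word 0xec36
word = 0xec36 → big-endian bytes:
  [0]=0xec  [1]=0x36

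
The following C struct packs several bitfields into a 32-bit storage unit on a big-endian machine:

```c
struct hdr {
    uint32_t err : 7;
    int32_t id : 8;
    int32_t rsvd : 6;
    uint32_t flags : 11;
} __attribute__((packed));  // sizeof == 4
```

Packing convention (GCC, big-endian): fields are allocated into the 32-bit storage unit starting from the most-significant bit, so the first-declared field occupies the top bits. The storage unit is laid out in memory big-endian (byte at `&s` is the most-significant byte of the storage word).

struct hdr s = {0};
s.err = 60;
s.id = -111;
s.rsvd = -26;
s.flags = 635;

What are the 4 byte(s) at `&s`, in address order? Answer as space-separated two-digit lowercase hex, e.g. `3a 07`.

err (7b) val=60 bits=0x3c at bit 25: 0x78000000
id (8b) val=-111 bits=0x91 at bit 17: 0x79220000
rsvd (6b) val=-26 bits=0x26 at bit 11: 0x79233000
flags (11b) val=635 bits=0x27b at bit 0: 0x7923327b
word = 0x7923327b → big-endian bytes:
  [0]=0x79  [1]=0x23  [2]=0x32  [3]=0x7b

79 23 32 7b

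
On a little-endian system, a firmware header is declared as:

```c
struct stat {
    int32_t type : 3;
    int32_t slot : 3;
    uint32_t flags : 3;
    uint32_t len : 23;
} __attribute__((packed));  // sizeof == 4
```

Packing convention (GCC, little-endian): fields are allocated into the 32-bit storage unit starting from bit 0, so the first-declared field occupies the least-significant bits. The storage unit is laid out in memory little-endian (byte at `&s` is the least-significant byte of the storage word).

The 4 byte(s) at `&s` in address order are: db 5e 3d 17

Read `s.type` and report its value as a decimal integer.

3

[0]=0xdb [1]=0x5e [2]=0x3d [3]=0x17 (little-endian) → word 0x173d5edb
type [0+:3] = (word>>0) & 0x7 = 3  ←
slot [3+:3] = (word>>3) & 0x7 = 3
flags [6+:3] = (word>>6) & 0x7 = 3
len [9+:23] = (word>>9) & 0x7fffff = 761519
type signed 3b, MSB=0: value = 3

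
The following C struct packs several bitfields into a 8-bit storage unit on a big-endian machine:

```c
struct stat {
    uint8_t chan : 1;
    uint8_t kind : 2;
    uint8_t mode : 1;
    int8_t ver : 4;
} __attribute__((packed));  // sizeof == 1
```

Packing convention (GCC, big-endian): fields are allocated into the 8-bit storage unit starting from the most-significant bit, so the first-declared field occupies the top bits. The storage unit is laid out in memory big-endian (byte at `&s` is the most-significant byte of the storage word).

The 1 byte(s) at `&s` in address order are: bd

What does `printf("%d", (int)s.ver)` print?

[0]=0xbd (big-endian) → word 0xbd
chan:1 @ bit 7 → (0xbd>>7)&0x1 = 0x1
kind:2 @ bit 5 → (0xbd>>5)&0x3 = 0x1
mode:1 @ bit 4 → (0xbd>>4)&0x1 = 0x1
ver:4 @ bit 0 → (0xbd>>0)&0xf = 0xd  ←
ver signed 4b, MSB=1: 13 - 16 = -3

-3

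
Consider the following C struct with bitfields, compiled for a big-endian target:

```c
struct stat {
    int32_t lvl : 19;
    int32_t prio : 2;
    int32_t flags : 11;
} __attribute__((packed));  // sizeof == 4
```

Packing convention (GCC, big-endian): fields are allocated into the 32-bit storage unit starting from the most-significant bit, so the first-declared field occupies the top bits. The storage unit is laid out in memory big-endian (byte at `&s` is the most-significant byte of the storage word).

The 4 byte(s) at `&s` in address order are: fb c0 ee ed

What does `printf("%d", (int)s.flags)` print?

[0]=0xfb [1]=0xc0 [2]=0xee [3]=0xed (big-endian) → word 0xfbc0eeed
lvl:19 @ bit 13 → (0xfbc0eeed>>13)&0x7ffff = 0x7de07
prio:2 @ bit 11 → (0xfbc0eeed>>11)&0x3 = 0x1
flags:11 @ bit 0 → (0xfbc0eeed>>0)&0x7ff = 0x6ed  ←
flags signed 11b, MSB=1: 1773 - 2048 = -275

-275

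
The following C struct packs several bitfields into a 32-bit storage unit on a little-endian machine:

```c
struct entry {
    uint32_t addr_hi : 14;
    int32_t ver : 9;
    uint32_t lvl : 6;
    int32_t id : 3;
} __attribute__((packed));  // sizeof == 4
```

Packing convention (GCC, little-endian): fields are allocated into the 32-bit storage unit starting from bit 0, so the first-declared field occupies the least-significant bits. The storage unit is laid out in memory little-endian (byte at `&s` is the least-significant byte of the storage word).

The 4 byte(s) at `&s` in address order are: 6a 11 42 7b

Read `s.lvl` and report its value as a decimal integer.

54

[0]=0x6a [1]=0x11 [2]=0x42 [3]=0x7b (little-endian) → word 0x7b42116a
addr_hi:14 @ bit 0 → (0x7b42116a>>0)&0x3fff = 0x116a
ver:9 @ bit 14 → (0x7b42116a>>14)&0x1ff = 0x108
lvl:6 @ bit 23 → (0x7b42116a>>23)&0x3f = 0x36  ←
id:3 @ bit 29 → (0x7b42116a>>29)&0x7 = 0x3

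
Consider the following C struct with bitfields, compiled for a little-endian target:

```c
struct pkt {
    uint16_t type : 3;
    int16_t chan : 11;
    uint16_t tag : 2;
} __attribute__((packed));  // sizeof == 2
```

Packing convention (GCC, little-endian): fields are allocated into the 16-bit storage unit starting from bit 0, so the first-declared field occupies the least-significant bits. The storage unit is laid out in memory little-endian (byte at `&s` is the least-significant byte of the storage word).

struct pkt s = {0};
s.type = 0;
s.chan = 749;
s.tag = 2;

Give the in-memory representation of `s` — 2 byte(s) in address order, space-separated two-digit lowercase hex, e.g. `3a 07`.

68 97

[0+:3] type=0 & 0x7 = 0x0; word=0x0000
[3+:11] chan=749 & 0x7ff = 0x2ed; word=0x1768
[14+:2] tag=2 & 0x3 = 0x2; word=0x9768
word = 0x9768 → little-endian bytes:
  [0]=0x68  [1]=0x97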